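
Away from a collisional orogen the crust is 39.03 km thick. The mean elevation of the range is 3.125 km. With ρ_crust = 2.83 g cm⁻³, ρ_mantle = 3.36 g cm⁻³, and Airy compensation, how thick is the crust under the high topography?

Root depth r = h ρ_c / (ρ_m − ρ_c) = 3.125 km × 2.83 / 0.53 = 16.69 km.
Total thickness = T + h + r = 39.03 km + 3.125 km + 16.69 km = 58.8 km.

58.8 km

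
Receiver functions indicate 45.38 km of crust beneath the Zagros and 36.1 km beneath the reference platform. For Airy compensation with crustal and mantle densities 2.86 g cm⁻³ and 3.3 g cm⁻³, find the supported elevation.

1.24 km

Excess crust Δ = 45.38 km − 36.1 km = 9.28 km, split between elevation h and root r with h + r = Δ.
Airy balance ρ_c h = (ρ_m − ρ_c) r gives r = h ρ_c/(ρ_m − ρ_c), so h (1 + ρ_c/(ρ_m − ρ_c)) = Δ, i.e. h = Δ (ρ_m − ρ_c)/ρ_m.
h = 9.28 km × 0.44/3.3 = 1.24 km.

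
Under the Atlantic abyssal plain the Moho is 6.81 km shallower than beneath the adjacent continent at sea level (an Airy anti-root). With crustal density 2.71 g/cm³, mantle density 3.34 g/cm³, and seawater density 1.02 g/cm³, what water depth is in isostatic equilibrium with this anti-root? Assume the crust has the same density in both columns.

2.54 km

Replacing a thickness d of crust by seawater at the top must be balanced by replacing crust with mantle at the base: d (ρ_c − ρ_w) = a (ρ_m − ρ_c).
d = a (ρ_m − ρ_c)/(ρ_c − ρ_w) = 6.81 km × 0.63/1.69 = 2.54 km.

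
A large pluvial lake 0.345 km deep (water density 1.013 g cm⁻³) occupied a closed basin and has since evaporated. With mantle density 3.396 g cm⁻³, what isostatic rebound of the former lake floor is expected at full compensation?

u = d ρ_w/ρ_m = 0.345 km × 1.013/3.396 = 0.103 km.

0.103 km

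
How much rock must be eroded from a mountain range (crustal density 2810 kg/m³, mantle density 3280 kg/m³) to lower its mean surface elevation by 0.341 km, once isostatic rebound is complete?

2.38 km

Net drop Δ = e − u = e − e ρ_c/ρ_m = e (ρ_m − ρ_c)/ρ_m.
e = Δ ρ_m/(ρ_m − ρ_c) = 0.341 km × 3280/470 = 2.38 km.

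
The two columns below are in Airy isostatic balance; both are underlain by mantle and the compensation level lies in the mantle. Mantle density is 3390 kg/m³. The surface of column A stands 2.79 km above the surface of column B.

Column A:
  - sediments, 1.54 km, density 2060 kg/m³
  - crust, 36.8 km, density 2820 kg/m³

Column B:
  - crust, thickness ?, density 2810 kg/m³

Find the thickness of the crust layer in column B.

23.4 km

Take the compensation level at the base of the deeper column (depth z_c below the surface of column A) and equate Σ ρ_i t_i down to z_c; mantle fills any gap and the z_c terms cancel.
Column A: 1.54×2060 + 36.8×2820 + (z_c − 38.34)×3390
Column B: 2.79×0 + x×2810 + (z_c − 2.79 − 0 − x)×3390
The z_c×3390 term appears on both sides and cancels. Collect the known terms of each column as K = Σ(ρt)_known − 3390 × (depth of known layers): K_A = 106948.4 − 3390×38.34 = −23024.2; K_B = 0 − 3390×(2.79 + 0) = −9458.1.
Balance: K_A = K_B − x×(3390 − 2810), so x = (K_B − K_A)/(3390 − 2810) = 13566.1/580 = 23.4 km.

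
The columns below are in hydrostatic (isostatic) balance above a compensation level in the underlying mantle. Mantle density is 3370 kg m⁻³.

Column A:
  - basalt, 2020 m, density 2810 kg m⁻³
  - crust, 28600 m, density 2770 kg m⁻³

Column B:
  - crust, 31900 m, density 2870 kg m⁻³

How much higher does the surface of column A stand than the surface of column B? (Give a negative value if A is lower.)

695 m

For any compensation level in the mantle, the mantle terms cancel and isostasy reduces to e = (Σt_A − Σt_B) − (Σ(ρt)_A − Σ(ρt)_B) / ρ_m.
Σt_A = 30620 m; Σt_B = 31900 m; Σ(ρt)_A = 84898200; Σ(ρt)_B = 91553000 (in m·kg m⁻³).
e = (30620 − 31900) − (84898200 − 91553000) / 3370 = 695 m.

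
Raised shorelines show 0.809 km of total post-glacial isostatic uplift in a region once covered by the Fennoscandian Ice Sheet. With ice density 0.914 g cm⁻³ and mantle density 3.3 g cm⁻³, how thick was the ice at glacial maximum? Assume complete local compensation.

u = t ρ_ice/ρ_m → t = u ρ_m/ρ_ice = 0.809 km × 3.3/0.914 = 2.92 km.

2.92 km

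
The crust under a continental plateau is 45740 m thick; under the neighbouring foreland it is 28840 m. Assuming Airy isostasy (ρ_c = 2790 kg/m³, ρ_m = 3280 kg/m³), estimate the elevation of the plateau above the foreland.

2520 m

Excess crust Δ = 45740 m − 28840 m = 16900 m, split between elevation h and root r with h + r = Δ.
Airy balance ρ_c h = (ρ_m − ρ_c) r gives r = h ρ_c/(ρ_m − ρ_c), so h (1 + ρ_c/(ρ_m − ρ_c)) = Δ, i.e. h = Δ (ρ_m − ρ_c)/ρ_m.
h = 16900 m × 490/3280 = 2520 m.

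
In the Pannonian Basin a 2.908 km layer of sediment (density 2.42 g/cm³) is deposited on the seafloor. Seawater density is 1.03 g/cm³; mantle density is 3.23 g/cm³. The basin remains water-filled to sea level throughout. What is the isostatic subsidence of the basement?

1.84 km

Submarine loading: the sediment displaces seawater, and the subsidence is in turn flooded, so s (ρ_m − ρ_w) = t (ρ_sed − ρ_w).
s = 2.908 km × (2.42 − 1.03) / (3.23 − 1.03) = 1.84 km.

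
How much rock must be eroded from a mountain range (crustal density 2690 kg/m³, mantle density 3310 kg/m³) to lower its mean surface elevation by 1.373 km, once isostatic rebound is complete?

Net drop Δ = e − u = e − e ρ_c/ρ_m = e (ρ_m − ρ_c)/ρ_m.
e = Δ ρ_m/(ρ_m − ρ_c) = 1.373 km × 3310/620 = 7.33 km.

7.33 km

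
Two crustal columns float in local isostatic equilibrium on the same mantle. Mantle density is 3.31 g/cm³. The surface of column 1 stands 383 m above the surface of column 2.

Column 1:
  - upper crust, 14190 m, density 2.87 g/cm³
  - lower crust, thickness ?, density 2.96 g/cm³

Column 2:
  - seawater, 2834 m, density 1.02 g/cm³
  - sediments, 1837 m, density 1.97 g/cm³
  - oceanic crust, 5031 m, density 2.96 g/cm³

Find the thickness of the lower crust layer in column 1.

Take the compensation level at the base of the deeper column (depth z_c below the surface of column 1) and equate Σ ρ_i t_i down to z_c; mantle fills any gap and the z_c terms cancel.
Column 1: 14190×2.87 + x×2.96 + (z_c − 14190 − x)×3.31
Column 2: 383×0 + 2834×1.02 + 1837×1.97 + 5031×2.96 + (z_c − 383 − 9702)×3.31
The z_c×3.31 term appears on both sides and cancels. Collect the known terms of each column as K = Σ(ρt)_known − 3.31 × (depth of known layers): K_1 = 40725.3 − 3.31×14190 = −6243.6; K_2 = 21401.33 − 3.31×(383 + 9702) = −11980.02.
Balance: K_1 − x×(3.31 − 2.96) = K_2, so x = (K_1 − K_2)/(3.31 − 2.96) = 5736.42/0.35 = 16400 m.

16400 m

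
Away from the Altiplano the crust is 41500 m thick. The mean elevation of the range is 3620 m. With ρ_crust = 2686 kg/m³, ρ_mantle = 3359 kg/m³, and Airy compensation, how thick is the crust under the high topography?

59600 m

Root depth r = h ρ_c / (ρ_m − ρ_c) = 3620 m × 2686 / 673 = 14450 m.
Total thickness = T + h + r = 41500 m + 3620 m + 14450 m = 59600 m.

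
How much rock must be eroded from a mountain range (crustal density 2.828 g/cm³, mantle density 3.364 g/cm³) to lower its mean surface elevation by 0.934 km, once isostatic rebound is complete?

5.86 km

Net drop Δ = e − u = e − e ρ_c/ρ_m = e (ρ_m − ρ_c)/ρ_m.
e = Δ ρ_m/(ρ_m − ρ_c) = 0.934 km × 3.364/0.536 = 5.86 km.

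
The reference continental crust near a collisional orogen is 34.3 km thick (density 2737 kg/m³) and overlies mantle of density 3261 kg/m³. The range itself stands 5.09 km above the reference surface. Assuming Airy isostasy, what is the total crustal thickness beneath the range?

Root depth r = h ρ_c / (ρ_m − ρ_c) = 5.09 km × 2737 / 524 = 26.59 km.
Total thickness = T + h + r = 34.3 km + 5.09 km + 26.59 km = 66 km.

66 km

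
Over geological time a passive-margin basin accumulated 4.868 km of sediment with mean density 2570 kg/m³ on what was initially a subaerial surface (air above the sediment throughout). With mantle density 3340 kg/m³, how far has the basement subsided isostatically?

Subaerial load: s = t ρ_sed / ρ_m = 4.868 km × 2570/3340 = 3.75 km.

3.75 km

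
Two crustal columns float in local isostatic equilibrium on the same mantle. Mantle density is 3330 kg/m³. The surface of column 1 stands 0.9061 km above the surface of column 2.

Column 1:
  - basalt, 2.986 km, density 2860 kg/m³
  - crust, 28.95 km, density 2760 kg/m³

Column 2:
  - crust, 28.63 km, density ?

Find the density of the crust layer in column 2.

Take the compensation level at the base of the deeper column (depth z_c below the surface of column 1) and equate Σ ρ_i t_i down to z_c; mantle fills any gap and the z_c terms cancel.
Column 1: 2.986×2860 + 28.95×2760 + (z_c − 31.936)×3330
Column 2: 0.9061×0 + 28.63×ρ + (z_c − 0.9061 − 28.63)×3330
The z_c×3330 term appears on both sides and cancels. Collect the known terms of each column as K = Σ(ρt)_known − 3330 × (depth of known layers): K_1 = 88441.96 − 3330×31.936 = −17904.92; K_2 = 0 − 3330×(0.9061 + 28.63) = −98355.213.
Balance: K_1 = K_2 + 28.63×ρ, so ρ = (K_1 − K_2)/28.63 = 80450.3/28.63 = 2810 kg/m³.

2810 kg/m³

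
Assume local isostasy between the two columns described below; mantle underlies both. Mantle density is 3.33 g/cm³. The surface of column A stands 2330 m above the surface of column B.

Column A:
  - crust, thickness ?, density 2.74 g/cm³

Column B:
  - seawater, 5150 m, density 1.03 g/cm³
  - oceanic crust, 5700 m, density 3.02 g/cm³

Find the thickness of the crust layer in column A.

Take the compensation level at the base of the deeper column (depth z_c below the surface of column A) and equate Σ ρ_i t_i down to z_c; mantle fills any gap and the z_c terms cancel.
Column A: x×2.74 + (z_c − 0 − x)×3.33
Column B: 2330×0 + 5150×1.03 + 5700×3.02 + (z_c − 2330 − 10850)×3.33
The z_c×3.33 term appears on both sides and cancels. Collect the known terms of each column as K = Σ(ρt)_known − 3.33 × (depth of known layers): K_A = 0 − 3.33×0 = 0; K_B = 22518.5 − 3.33×(2330 + 10850) = −21370.9.
Balance: K_A − x×(3.33 − 2.74) = K_B, so x = (K_A − K_B)/(3.33 − 2.74) = 21370.9/0.59 = 36200 m.

36200 m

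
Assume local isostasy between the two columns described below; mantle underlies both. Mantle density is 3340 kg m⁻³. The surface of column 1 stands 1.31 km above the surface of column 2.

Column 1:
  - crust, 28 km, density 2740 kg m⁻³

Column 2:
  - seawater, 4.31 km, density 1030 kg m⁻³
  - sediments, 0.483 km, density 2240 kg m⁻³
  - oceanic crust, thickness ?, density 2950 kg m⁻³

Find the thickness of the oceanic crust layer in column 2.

4.97 km

Take the compensation level at the base of the deeper column (depth z_c below the surface of column 1) and equate Σ ρ_i t_i down to z_c; mantle fills any gap and the z_c terms cancel.
Column 1: 28×2740 + (z_c − 28)×3340
Column 2: 1.31×0 + 4.31×1030 + 0.483×2240 + x×2950 + (z_c − 1.31 − 4.793 − x)×3340
The z_c×3340 term appears on both sides and cancels. Collect the known terms of each column as K = Σ(ρt)_known − 3340 × (depth of known layers): K_1 = 76720 − 3340×28 = −16800; K_2 = 5521.22 − 3340×(1.31 + 4.793) = −14862.8.
Balance: K_1 = K_2 − x×(3340 − 2950), so x = (K_2 − K_1)/(3340 − 2950) = 1937.2/390 = 4.97 km.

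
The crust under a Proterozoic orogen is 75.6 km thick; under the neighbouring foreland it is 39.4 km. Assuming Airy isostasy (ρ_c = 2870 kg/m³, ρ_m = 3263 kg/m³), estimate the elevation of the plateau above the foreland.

Excess crust Δ = 75.6 km − 39.4 km = 36.2 km, split between elevation h and root r with h + r = Δ.
Airy balance ρ_c h = (ρ_m − ρ_c) r gives r = h ρ_c/(ρ_m − ρ_c), so h (1 + ρ_c/(ρ_m − ρ_c)) = Δ, i.e. h = Δ (ρ_m − ρ_c)/ρ_m.
h = 36.2 km × 393/3263 = 4.36 km.

4.36 km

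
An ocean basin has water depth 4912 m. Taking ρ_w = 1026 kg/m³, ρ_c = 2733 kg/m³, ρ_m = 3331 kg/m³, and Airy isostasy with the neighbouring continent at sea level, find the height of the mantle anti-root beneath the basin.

14000 m

For local isostatic compensation: replacing crust with seawater at the top is compensated by replacing crust with mantle at the base: d (ρ_c − ρ_w) = a (ρ_m − ρ_c).
a = d (ρ_c − ρ_w)/(ρ_m − ρ_c) = 4912 m × 1707/598 = 14000 m.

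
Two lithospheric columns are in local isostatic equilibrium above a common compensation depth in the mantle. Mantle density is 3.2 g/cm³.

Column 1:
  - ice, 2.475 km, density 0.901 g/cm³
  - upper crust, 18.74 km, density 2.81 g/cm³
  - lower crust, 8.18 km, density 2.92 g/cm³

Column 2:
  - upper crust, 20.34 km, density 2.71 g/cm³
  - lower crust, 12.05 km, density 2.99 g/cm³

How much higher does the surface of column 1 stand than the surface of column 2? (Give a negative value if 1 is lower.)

0.872 km

For any compensation level in the mantle, the mantle terms cancel and isostasy reduces to e = (Σt_1 − Σt_2) − (Σ(ρt)_1 − Σ(ρt)_2) / ρ_m.
Σt_1 = 29.395 km; Σt_2 = 32.39 km; Σ(ρt)_1 = 78.774975; Σ(ρt)_2 = 91.1509 (in km·g/cm³).
e = (29.395 − 32.39) − (78.774975 − 91.1509) / 3.2 = 0.872 km.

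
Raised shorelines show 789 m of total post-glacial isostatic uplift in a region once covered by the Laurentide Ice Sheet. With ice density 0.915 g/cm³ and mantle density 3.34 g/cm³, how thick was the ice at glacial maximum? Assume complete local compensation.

2880 m

u = t ρ_ice/ρ_m → t = u ρ_m/ρ_ice = 789 m × 3.34/0.915 = 2880 m.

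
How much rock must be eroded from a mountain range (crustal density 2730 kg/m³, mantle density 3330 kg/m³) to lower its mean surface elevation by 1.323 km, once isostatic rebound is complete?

Net drop Δ = e − u = e − e ρ_c/ρ_m = e (ρ_m − ρ_c)/ρ_m.
e = Δ ρ_m/(ρ_m − ρ_c) = 1.323 km × 3330/600 = 7.34 km.

7.34 km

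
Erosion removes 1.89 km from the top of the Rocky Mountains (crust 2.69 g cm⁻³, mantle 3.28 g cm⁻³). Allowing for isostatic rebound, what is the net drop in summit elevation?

Rebound u = e ρ_c/ρ_m = 1.89 km × 2.69/3.28 = 1.55 km.
Net surface drop = e − u = 1.89 km − 1.55 km = e (ρ_m − ρ_c)/ρ_m = 0.34 km.

0.34 km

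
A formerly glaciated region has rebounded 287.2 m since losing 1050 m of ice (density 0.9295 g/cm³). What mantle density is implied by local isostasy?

ρ_m = ρ_ice t / u = 0.9295 × 1050 m/287.2 m = 3.4 g/cm³.

3.4 g/cm³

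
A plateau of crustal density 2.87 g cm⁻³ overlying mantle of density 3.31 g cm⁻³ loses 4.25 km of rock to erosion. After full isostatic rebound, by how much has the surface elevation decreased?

Rebound u = e ρ_c/ρ_m = 4.25 km × 2.87/3.31 = 3.685 km.
Net surface drop = e − u = 4.25 km − 3.685 km = e (ρ_m − ρ_c)/ρ_m = 0.565 km.

0.565 km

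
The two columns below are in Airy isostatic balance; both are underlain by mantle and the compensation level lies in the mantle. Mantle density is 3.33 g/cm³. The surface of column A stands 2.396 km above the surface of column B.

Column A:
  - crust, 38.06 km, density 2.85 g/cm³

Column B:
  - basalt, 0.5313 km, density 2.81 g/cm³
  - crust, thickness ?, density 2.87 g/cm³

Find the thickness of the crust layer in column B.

Take the compensation level at the base of the deeper column (depth z_c below the surface of column A) and equate Σ ρ_i t_i down to z_c; mantle fills any gap and the z_c terms cancel.
Column A: 38.06×2.85 + (z_c − 38.06)×3.33
Column B: 2.396×0 + 0.5313×2.81 + x×2.87 + (z_c − 2.396 − 0.5313 − x)×3.33
The z_c×3.33 term appears on both sides and cancels. Collect the known terms of each column as K = Σ(ρt)_known − 3.33 × (depth of known layers): K_A = 108.471 − 3.33×38.06 = −18.2688; K_B = 1.492953 − 3.33×(2.396 + 0.5313) = −8.254956.
Balance: K_A = K_B − x×(3.33 − 2.87), so x = (K_B − K_A)/(3.33 − 2.87) = 10.0138/0.46 = 21.8 km.

21.8 km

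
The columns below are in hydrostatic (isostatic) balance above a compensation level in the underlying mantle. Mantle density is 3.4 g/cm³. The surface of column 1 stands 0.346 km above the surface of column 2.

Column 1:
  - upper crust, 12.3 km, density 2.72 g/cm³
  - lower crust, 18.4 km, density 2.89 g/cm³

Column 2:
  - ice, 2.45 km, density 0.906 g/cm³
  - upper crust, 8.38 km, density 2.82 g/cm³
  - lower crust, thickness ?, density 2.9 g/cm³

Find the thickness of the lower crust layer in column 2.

Take the compensation level at the base of the deeper column (depth z_c below the surface of column 1) and equate Σ ρ_i t_i down to z_c; mantle fills any gap and the z_c terms cancel.
Column 1: 12.3×2.72 + 18.4×2.89 + (z_c − 30.7)×3.4
Column 2: 0.346×0 + 2.45×0.906 + 8.38×2.82 + x×2.9 + (z_c − 0.346 − 10.83 − x)×3.4
The z_c×3.4 term appears on both sides and cancels. Collect the known terms of each column as K = Σ(ρt)_known − 3.4 × (depth of known layers): K_1 = 86.632 − 3.4×30.7 = −17.748; K_2 = 25.8513 − 3.4×(0.346 + 10.83) = −12.1471.
Balance: K_1 = K_2 − x×(3.4 − 2.9), so x = (K_2 − K_1)/(3.4 − 2.9) = 5.6009/0.5 = 11.2 km.

11.2 km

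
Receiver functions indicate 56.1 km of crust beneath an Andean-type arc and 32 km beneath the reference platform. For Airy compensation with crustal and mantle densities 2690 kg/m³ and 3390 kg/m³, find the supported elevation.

4.98 km

Excess crust Δ = 56.1 km − 32 km = 24.1 km, split between elevation h and root r with h + r = Δ.
Airy balance ρ_c h = (ρ_m − ρ_c) r gives r = h ρ_c/(ρ_m − ρ_c), so h (1 + ρ_c/(ρ_m − ρ_c)) = Δ, i.e. h = Δ (ρ_m − ρ_c)/ρ_m.
h = 24.1 km × 700/3390 = 4.98 km.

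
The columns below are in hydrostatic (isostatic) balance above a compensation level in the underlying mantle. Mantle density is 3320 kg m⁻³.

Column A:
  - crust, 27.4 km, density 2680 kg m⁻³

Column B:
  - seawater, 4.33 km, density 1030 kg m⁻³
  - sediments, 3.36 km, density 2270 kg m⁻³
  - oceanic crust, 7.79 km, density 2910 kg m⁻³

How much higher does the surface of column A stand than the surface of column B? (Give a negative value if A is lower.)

0.271 km

For any compensation level in the mantle, the mantle terms cancel and isostasy reduces to e = (Σt_A − Σt_B) − (Σ(ρt)_A − Σ(ρt)_B) / ρ_m.
Σt_A = 27.4 km; Σt_B = 15.48 km; Σ(ρt)_A = 73432; Σ(ρt)_B = 34756 (in km·kg m⁻³).
e = (27.4 − 15.48) − (73432 − 34756) / 3320 = 0.271 km.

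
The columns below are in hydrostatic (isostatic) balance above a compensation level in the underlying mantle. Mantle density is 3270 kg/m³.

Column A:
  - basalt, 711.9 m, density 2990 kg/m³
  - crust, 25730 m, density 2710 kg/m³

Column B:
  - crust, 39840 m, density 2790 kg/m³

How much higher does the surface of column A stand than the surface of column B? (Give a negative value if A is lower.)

−1380 m

For any compensation level in the mantle, the mantle terms cancel and isostasy reduces to e = (Σt_A − Σt_B) − (Σ(ρt)_A − Σ(ρt)_B) / ρ_m.
Σt_A = 26441.9 m; Σt_B = 39840 m; Σ(ρt)_A = 71856881; Σ(ρt)_B = 111153600 (in m·kg/m³).
e = (26441.9 − 39840) − (71856881 − 111153600) / 3270 = −1380 m.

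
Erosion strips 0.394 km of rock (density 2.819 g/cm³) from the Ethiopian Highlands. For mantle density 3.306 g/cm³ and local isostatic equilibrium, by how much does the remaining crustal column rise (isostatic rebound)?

0.336 km

Unloading: uplift u = e ρ_c/ρ_m = 0.394 km × 2.819/3.306 = 0.336 km.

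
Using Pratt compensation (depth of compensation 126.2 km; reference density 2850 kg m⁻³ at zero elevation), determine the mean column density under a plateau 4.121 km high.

Pratt balance: ρ_ref D = ρ (D + h).
ρ = ρ_ref D/(D + h) = 2850 × 126.2 km/(126.2 km + 4.121 km) = 2760 kg m⁻³.

2760 kg m⁻³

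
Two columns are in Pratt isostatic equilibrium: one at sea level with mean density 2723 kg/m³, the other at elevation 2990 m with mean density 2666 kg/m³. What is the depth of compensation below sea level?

ρ_ref D = ρ (D + h) → D (ρ_ref − ρ) = ρ h.
D = ρ h/(ρ_ref − ρ) = 2666 × 2990 m/(2723 − 2666) = 140000 m.

140000 m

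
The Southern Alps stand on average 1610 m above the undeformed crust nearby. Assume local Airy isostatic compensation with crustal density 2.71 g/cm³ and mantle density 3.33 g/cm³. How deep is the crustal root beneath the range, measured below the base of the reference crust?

Balancing pressure at the compensation depth: the weight of the topography is balanced by the buoyancy of the root, ρ_c h = (ρ_m − ρ_c) r.
r = h · ρ_c / (ρ_m − ρ_c) = 1610 m × 2.71 / (3.33 − 2.71) = 7040 m.

7040 m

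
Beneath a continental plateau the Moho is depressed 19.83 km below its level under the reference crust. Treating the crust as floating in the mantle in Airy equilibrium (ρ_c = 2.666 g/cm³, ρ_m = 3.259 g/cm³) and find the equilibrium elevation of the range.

4.41 km

Balancing pressure at the compensation depth: ρ_c h = (ρ_m − ρ_c) r.
h = r (ρ_m − ρ_c) / ρ_c = 19.83 km × (3.259 − 2.666) / 2.666 = 4.41 km.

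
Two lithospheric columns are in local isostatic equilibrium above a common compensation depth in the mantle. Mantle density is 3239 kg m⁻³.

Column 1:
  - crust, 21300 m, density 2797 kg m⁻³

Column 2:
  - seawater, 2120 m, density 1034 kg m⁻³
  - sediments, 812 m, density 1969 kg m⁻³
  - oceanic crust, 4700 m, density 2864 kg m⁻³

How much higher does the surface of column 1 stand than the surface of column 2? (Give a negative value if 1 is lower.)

For any compensation level in the mantle, the mantle terms cancel and isostasy reduces to e = (Σt_1 − Σt_2) − (Σ(ρt)_1 − Σ(ρt)_2) / ρ_m.
Σt_1 = 21300 m; Σt_2 = 7632 m; Σ(ρt)_1 = 59576100; Σ(ρt)_2 = 17251708 (in m·kg m⁻³).
e = (21300 − 7632) − (59576100 − 17251708) / 3239 = 601 m.

601 m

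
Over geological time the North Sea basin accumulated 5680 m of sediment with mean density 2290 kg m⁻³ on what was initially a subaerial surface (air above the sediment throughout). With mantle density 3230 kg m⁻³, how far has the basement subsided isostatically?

4030 m

Subaerial load: s = t ρ_sed / ρ_m = 5680 m × 2290/3230 = 4030 m.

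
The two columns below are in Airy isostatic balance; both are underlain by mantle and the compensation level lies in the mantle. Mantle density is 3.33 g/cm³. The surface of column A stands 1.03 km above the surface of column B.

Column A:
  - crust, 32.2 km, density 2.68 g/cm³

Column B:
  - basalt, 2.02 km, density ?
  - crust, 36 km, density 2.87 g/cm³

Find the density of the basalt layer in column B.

Take the compensation level at the base of the deeper column (depth z_c below the surface of column A) and equate Σ ρ_i t_i down to z_c; mantle fills any gap and the z_c terms cancel.
Column A: 32.2×2.68 + (z_c − 32.2)×3.33
Column B: 1.03×0 + 2.02×ρ + 36×2.87 + (z_c − 1.03 − 38.02)×3.33
The z_c×3.33 term appears on both sides and cancels. Collect the known terms of each column as K = Σ(ρt)_known − 3.33 × (depth of known layers): K_A = 86.296 − 3.33×32.2 = −20.93; K_B = 103.32 − 3.33×(1.03 + 38.02) = −26.7165.
Balance: K_A = K_B + 2.02×ρ, so ρ = (K_A − K_B)/2.02 = 5.7865/2.02 = 2.86 g/cm³.

2.86 g/cm³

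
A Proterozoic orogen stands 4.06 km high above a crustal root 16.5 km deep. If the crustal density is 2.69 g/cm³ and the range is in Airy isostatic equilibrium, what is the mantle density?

Airy balance: ρ_c h = (ρ_m − ρ_c) r → ρ_m = ρ_c (1 + h/r).
ρ_m = 2.69 × (1 + 4.06 km/16.5 km) = 3.35 g/cm³.

3.35 g/cm³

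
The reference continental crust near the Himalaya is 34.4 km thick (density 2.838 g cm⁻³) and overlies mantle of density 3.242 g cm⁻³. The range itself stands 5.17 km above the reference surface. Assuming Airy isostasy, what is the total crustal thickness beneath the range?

75.9 km

Root depth r = h ρ_c / (ρ_m − ρ_c) = 5.17 km × 2.838 / 0.404 = 36.32 km.
Total thickness = T + h + r = 34.4 km + 5.17 km + 36.32 km = 75.9 km.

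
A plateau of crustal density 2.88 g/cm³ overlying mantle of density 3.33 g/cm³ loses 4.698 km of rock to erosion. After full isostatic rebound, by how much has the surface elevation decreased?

Rebound u = e ρ_c/ρ_m = 4.698 km × 2.88/3.33 = 4.063 km.
Net surface drop = e − u = 4.698 km − 4.063 km = e (ρ_m − ρ_c)/ρ_m = 0.635 km.

0.635 km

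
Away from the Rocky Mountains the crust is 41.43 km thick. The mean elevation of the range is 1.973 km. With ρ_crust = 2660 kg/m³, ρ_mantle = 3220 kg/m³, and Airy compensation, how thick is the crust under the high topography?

Root depth r = h ρ_c / (ρ_m − ρ_c) = 1.973 km × 2660 / 560 = 9.372 km.
Total thickness = T + h + r = 41.43 km + 1.973 km + 9.372 km = 52.8 km.

52.8 km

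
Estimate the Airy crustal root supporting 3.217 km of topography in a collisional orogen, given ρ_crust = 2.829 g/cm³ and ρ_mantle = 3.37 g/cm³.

For local isostatic compensation: the weight of the topography is balanced by the buoyancy of the root, ρ_c h = (ρ_m − ρ_c) r.
r = h · ρ_c / (ρ_m − ρ_c) = 3.217 km × 2.829 / (3.37 − 2.829) = 16.8 km.

16.8 km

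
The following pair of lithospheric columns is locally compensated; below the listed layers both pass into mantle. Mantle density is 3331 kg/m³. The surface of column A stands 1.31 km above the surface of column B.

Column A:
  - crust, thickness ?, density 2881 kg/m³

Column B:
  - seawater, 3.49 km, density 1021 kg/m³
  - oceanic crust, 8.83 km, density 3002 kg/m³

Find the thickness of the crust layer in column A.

Take the compensation level at the base of the deeper column (depth z_c below the surface of column A) and equate Σ ρ_i t_i down to z_c; mantle fills any gap and the z_c terms cancel.
Column A: x×2881 + (z_c − 0 − x)×3331
Column B: 1.31×0 + 3.49×1021 + 8.83×3002 + (z_c − 1.31 − 12.32)×3331
The z_c×3331 term appears on both sides and cancels. Collect the known terms of each column as K = Σ(ρt)_known − 3331 × (depth of known layers): K_A = 0 − 3331×0 = 0; K_B = 30070.95 − 3331×(1.31 + 12.32) = −15330.58.
Balance: K_A − x×(3331 − 2881) = K_B, so x = (K_A − K_B)/(3331 − 2881) = 15330.6/450 = 34.1 km.

34.1 km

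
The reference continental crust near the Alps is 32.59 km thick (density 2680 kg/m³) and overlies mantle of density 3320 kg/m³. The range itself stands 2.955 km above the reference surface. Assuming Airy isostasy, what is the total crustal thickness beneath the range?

47.9 km

Root depth r = h ρ_c / (ρ_m − ρ_c) = 2.955 km × 2680 / 640 = 12.37 km.
Total thickness = T + h + r = 32.59 km + 2.955 km + 12.37 km = 47.9 km.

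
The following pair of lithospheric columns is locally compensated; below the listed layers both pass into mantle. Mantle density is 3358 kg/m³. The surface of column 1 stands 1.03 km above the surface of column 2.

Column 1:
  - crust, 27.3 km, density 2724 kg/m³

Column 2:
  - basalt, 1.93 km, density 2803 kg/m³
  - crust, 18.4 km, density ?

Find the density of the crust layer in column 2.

2660 kg/m³

Take the compensation level at the base of the deeper column (depth z_c below the surface of column 1) and equate Σ ρ_i t_i down to z_c; mantle fills any gap and the z_c terms cancel.
Column 1: 27.3×2724 + (z_c − 27.3)×3358
Column 2: 1.03×0 + 1.93×2803 + 18.4×ρ + (z_c − 1.03 − 20.33)×3358
The z_c×3358 term appears on both sides and cancels. Collect the known terms of each column as K = Σ(ρt)_known − 3358 × (depth of known layers): K_1 = 74365.2 − 3358×27.3 = −17308.2; K_2 = 5409.79 − 3358×(1.03 + 20.33) = −66317.09.
Balance: K_1 = K_2 + 18.4×ρ, so ρ = (K_1 − K_2)/18.4 = 49008.9/18.4 = 2660 kg/m³.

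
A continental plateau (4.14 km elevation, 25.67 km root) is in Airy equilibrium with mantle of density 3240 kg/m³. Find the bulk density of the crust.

ρ_c h = (ρ_m − ρ_c) r → ρ_c (h + r) = ρ_m r → ρ_c = ρ_m r / (h + r).
ρ_c = 3240 × 25.67 km / (4.14 km + 25.67 km) = 2790 kg/m³.

2790 kg/m³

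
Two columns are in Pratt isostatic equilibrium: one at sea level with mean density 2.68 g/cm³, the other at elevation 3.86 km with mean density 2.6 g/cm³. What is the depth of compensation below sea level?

125 km

ρ_ref D = ρ (D + h) → D (ρ_ref − ρ) = ρ h.
D = ρ h/(ρ_ref − ρ) = 2.6 × 3.86 km/(2.68 − 2.6) = 125 km.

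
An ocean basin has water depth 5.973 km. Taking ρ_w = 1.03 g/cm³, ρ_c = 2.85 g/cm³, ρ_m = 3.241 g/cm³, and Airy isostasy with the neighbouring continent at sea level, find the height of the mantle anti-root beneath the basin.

27.8 km

By Archimedes' principle applied to the lithosphere: replacing crust with seawater at the top is compensated by replacing crust with mantle at the base: d (ρ_c − ρ_w) = a (ρ_m − ρ_c).
a = d (ρ_c − ρ_w)/(ρ_m − ρ_c) = 5.973 km × 1.82/0.391 = 27.8 km.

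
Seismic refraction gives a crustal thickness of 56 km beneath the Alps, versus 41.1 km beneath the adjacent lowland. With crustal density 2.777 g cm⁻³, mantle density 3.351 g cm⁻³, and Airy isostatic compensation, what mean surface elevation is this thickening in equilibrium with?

Excess crust Δ = 56 km − 41.1 km = 14.9 km, split between elevation h and root r with h + r = Δ.
Airy balance ρ_c h = (ρ_m − ρ_c) r gives r = h ρ_c/(ρ_m − ρ_c), so h (1 + ρ_c/(ρ_m − ρ_c)) = Δ, i.e. h = Δ (ρ_m − ρ_c)/ρ_m.
h = 14.9 km × 0.574/3.351 = 2.55 km.

2.55 km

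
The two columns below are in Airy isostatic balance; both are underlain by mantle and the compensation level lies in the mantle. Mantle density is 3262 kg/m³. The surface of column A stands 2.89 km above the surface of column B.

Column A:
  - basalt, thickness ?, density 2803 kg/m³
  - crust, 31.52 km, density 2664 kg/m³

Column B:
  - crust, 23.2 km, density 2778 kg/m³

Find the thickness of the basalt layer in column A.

3.94 km

Take the compensation level at the base of the deeper column (depth z_c below the surface of column A) and equate Σ ρ_i t_i down to z_c; mantle fills any gap and the z_c terms cancel.
Column A: x×2803 + 31.52×2664 + (z_c − 31.52 − x)×3262
Column B: 2.89×0 + 23.2×2778 + (z_c − 2.89 − 23.2)×3262
The z_c×3262 term appears on both sides and cancels. Collect the known terms of each column as K = Σ(ρt)_known − 3262 × (depth of known layers): K_A = 83969.28 − 3262×31.52 = −18848.96; K_B = 64449.6 − 3262×(2.89 + 23.2) = −20655.98.
Balance: K_A − x×(3262 − 2803) = K_B, so x = (K_A − K_B)/(3262 − 2803) = 1807.02/459 = 3.94 km.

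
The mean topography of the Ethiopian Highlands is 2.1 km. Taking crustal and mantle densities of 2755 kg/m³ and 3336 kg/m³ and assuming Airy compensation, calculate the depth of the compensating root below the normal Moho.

Isostatic balance requires: the weight of the topography is balanced by the buoyancy of the root, ρ_c h = (ρ_m − ρ_c) r.
r = h · ρ_c / (ρ_m − ρ_c) = 2.1 km × 2755 / (3336 − 2755) = 9.96 km.

9.96 km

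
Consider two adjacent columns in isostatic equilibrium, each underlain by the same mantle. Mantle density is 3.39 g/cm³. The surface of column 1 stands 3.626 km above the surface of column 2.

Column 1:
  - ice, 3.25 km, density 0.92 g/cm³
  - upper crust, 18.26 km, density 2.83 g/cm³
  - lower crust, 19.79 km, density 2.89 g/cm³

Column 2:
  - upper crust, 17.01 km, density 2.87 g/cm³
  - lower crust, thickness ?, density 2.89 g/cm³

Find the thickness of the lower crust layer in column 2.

14 km

Take the compensation level at the base of the deeper column (depth z_c below the surface of column 1) and equate Σ ρ_i t_i down to z_c; mantle fills any gap and the z_c terms cancel.
Column 1: 3.25×0.92 + 18.26×2.83 + 19.79×2.89 + (z_c − 41.3)×3.39
Column 2: 3.626×0 + 17.01×2.87 + x×2.89 + (z_c − 3.626 − 17.01 − x)×3.39
The z_c×3.39 term appears on both sides and cancels. Collect the known terms of each column as K = Σ(ρt)_known − 3.39 × (depth of known layers): K_1 = 111.8589 − 3.39×41.3 = −28.1481; K_2 = 48.8187 − 3.39×(3.626 + 17.01) = −21.13734.
Balance: K_1 = K_2 − x×(3.39 − 2.89), so x = (K_2 − K_1)/(3.39 − 2.89) = 7.01076/0.5 = 14 km.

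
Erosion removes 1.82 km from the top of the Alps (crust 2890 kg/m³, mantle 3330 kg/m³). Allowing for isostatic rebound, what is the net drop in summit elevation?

Rebound u = e ρ_c/ρ_m = 1.82 km × 2890/3330 = 1.58 km.
Net surface drop = e − u = 1.82 km − 1.58 km = e (ρ_m − ρ_c)/ρ_m = 0.24 km.

0.24 km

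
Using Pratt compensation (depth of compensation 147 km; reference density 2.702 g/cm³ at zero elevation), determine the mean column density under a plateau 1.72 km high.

Pratt balance: ρ_ref D = ρ (D + h).
ρ = ρ_ref D/(D + h) = 2.702 × 147 km/(147 km + 1.72 km) = 2.67 g/cm³.

2.67 g/cm³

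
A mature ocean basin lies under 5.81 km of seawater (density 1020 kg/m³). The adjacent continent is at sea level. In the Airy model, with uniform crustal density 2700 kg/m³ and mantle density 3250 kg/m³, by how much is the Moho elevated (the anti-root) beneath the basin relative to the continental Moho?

For local isostatic compensation: replacing crust with seawater at the top is compensated by replacing crust with mantle at the base: d (ρ_c − ρ_w) = a (ρ_m − ρ_c).
a = d (ρ_c − ρ_w)/(ρ_m − ρ_c) = 5.81 km × 1680/550 = 17.7 km.

17.7 km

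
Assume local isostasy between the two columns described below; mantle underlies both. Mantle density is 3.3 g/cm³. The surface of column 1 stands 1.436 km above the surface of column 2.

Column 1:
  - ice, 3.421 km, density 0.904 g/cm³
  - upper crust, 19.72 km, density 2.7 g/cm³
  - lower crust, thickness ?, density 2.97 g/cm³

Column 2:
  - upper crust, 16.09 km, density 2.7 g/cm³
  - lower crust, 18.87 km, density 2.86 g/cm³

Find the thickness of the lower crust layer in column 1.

Take the compensation level at the base of the deeper column (depth z_c below the surface of column 1) and equate Σ ρ_i t_i down to z_c; mantle fills any gap and the z_c terms cancel.
Column 1: 3.421×0.904 + 19.72×2.7 + x×2.97 + (z_c − 23.141 − x)×3.3
Column 2: 1.436×0 + 16.09×2.7 + 18.87×2.86 + (z_c − 1.436 − 34.96)×3.3
The z_c×3.3 term appears on both sides and cancels. Collect the known terms of each column as K = Σ(ρt)_known − 3.3 × (depth of known layers): K_1 = 56.336584 − 3.3×23.141 = −20.028716; K_2 = 97.4112 − 3.3×(1.436 + 34.96) = −22.6956.
Balance: K_1 − x×(3.3 − 2.97) = K_2, so x = (K_1 − K_2)/(3.3 − 2.97) = 2.66688/0.33 = 8.08 km.

8.08 km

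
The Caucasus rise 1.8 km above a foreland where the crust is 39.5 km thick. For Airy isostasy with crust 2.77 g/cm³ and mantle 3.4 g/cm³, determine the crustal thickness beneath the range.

Root depth r = h ρ_c / (ρ_m − ρ_c) = 1.8 km × 2.77 / 0.63 = 7.914 km.
Total thickness = T + h + r = 39.5 km + 1.8 km + 7.914 km = 49.2 km.

49.2 km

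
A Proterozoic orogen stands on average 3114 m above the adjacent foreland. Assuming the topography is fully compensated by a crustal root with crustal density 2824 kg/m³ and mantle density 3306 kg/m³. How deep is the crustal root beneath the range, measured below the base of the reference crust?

18200 m

For local isostatic compensation: the weight of the topography is balanced by the buoyancy of the root, ρ_c h = (ρ_m − ρ_c) r.
r = h · ρ_c / (ρ_m − ρ_c) = 3114 m × 2824 / (3306 − 2824) = 18200 m.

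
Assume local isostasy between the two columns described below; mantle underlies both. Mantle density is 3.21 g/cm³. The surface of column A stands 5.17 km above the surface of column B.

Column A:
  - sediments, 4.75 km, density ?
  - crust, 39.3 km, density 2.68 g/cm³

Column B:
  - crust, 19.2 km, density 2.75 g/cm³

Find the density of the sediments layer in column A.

2.24 g/cm³

Take the compensation level at the base of the deeper column (depth z_c below the surface of column A) and equate Σ ρ_i t_i down to z_c; mantle fills any gap and the z_c terms cancel.
Column A: 4.75×ρ + 39.3×2.68 + (z_c − 44.05)×3.21
Column B: 5.17×0 + 19.2×2.75 + (z_c − 5.17 − 19.2)×3.21
The z_c×3.21 term appears on both sides and cancels. Collect the known terms of each column as K = Σ(ρt)_known − 3.21 × (depth of known layers): K_A = 105.324 − 3.21×44.05 = −36.0765; K_B = 52.8 − 3.21×(5.17 + 19.2) = −25.4277.
Balance: K_A + 4.75×ρ = K_B, so ρ = (K_B − K_A)/4.75 = 10.6488/4.75 = 2.24 g/cm³.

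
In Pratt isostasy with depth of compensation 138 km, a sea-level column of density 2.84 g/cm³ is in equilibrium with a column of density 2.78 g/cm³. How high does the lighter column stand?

2.98 km

ρ_ref D = ρ (D + h) → h = D (ρ_ref − ρ)/ρ.
h = 138 km × (2.84 − 2.78)/2.78 = 2.98 km.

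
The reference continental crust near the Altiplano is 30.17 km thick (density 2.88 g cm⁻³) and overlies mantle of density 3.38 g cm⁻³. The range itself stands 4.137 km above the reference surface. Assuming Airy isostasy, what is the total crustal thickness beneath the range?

58.1 km

Root depth r = h ρ_c / (ρ_m − ρ_c) = 4.137 km × 2.88 / 0.5 = 23.83 km.
Total thickness = T + h + r = 30.17 km + 4.137 km + 23.83 km = 58.1 km.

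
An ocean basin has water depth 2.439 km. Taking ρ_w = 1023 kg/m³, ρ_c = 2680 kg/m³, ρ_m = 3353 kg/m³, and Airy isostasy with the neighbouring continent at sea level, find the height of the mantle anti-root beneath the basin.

In Airy isostatic equilibrium: replacing crust with seawater at the top is compensated by replacing crust with mantle at the base: d (ρ_c − ρ_w) = a (ρ_m − ρ_c).
a = d (ρ_c − ρ_w)/(ρ_m − ρ_c) = 2.439 km × 1657/673 = 6.01 km.

6.01 km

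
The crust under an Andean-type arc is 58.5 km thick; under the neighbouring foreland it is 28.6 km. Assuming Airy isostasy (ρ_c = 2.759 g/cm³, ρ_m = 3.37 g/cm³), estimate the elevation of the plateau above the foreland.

Excess crust Δ = 58.5 km − 28.6 km = 29.9 km, split between elevation h and root r with h + r = Δ.
Airy balance ρ_c h = (ρ_m − ρ_c) r gives r = h ρ_c/(ρ_m − ρ_c), so h (1 + ρ_c/(ρ_m − ρ_c)) = Δ, i.e. h = Δ (ρ_m − ρ_c)/ρ_m.
h = 29.9 km × 0.611/3.37 = 5.42 km.

5.42 km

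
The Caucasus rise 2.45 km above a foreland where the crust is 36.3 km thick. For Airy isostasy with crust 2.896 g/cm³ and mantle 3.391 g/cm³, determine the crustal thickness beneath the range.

53.1 km

Root depth r = h ρ_c / (ρ_m − ρ_c) = 2.45 km × 2.896 / 0.495 = 14.33 km.
Total thickness = T + h + r = 36.3 km + 2.45 km + 14.33 km = 53.1 km.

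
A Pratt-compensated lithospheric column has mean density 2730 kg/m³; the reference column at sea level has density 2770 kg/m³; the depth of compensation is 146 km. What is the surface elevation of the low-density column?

2.14 km

ρ_ref D = ρ (D + h) → h = D (ρ_ref − ρ)/ρ.
h = 146 km × (2770 − 2730)/2730 = 2.14 km.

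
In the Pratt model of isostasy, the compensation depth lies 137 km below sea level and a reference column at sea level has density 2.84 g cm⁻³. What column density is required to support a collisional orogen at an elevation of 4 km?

Pratt balance: ρ_ref D = ρ (D + h).
ρ = ρ_ref D/(D + h) = 2.84 × 137 km/(137 km + 4 km) = 2.76 g cm⁻³.

2.76 g cm⁻³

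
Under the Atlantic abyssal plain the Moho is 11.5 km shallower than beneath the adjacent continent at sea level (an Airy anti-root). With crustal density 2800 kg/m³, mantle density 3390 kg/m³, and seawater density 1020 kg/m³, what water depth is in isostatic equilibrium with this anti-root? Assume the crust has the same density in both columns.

3.81 km

Replacing a thickness d of crust by seawater at the top must be balanced by replacing crust with mantle at the base: d (ρ_c − ρ_w) = a (ρ_m − ρ_c).
d = a (ρ_m − ρ_c)/(ρ_c − ρ_w) = 11.5 km × 590/1780 = 3.81 km.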